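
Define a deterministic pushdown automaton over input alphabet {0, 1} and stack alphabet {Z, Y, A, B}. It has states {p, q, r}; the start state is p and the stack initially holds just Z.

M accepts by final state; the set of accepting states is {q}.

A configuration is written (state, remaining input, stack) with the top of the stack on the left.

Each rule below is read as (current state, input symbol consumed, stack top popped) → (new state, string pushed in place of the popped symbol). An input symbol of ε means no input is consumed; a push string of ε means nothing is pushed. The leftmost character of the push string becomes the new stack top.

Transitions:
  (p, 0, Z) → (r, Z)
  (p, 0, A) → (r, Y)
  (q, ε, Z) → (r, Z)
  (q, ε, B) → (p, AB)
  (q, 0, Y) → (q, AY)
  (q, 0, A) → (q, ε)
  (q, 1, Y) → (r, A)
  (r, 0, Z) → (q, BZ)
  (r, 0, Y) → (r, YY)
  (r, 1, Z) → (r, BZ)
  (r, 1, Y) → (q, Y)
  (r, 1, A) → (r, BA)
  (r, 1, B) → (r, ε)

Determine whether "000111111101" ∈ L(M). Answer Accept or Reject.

Reject

(p, 000111111101, Z) ⊢ (r, 00111111101, Z) ⊢ (q, 0111111101, BZ) ⊢ (p, 0111111101, ABZ) ⊢ (r, 111111101, YBZ) ⊢ (q, 11111101, YBZ) ⊢ (r, 1111101, ABZ) ⊢ (r, 111101, BABZ) ⊢ (r, 11101, ABZ) ⊢ (r, 1101, BABZ) ⊢ (r, 101, ABZ) ⊢ (r, 01, BABZ)
No transition applies at (r, 01, BABZ); input not fully consumed.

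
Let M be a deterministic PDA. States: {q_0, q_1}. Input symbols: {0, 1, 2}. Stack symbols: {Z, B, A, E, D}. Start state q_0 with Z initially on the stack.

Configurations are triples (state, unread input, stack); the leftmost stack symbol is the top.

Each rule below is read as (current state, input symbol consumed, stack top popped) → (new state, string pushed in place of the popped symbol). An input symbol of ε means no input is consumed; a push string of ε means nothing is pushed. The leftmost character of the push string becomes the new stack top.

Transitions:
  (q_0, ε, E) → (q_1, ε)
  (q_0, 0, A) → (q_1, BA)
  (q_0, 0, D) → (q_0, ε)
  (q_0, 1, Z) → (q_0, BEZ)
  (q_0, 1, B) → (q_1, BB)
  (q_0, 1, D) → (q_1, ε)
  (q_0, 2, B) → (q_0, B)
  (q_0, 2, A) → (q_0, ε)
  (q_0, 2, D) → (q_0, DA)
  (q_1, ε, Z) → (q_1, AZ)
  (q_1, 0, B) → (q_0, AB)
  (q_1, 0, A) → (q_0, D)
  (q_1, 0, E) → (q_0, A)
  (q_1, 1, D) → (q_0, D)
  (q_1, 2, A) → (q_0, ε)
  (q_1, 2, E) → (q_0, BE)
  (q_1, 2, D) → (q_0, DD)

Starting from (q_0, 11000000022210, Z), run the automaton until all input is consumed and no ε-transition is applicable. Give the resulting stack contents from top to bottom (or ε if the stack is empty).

(q_0, 11000000022210, Z) ⊢ (q_0, 1000000022210, BEZ) ⊢ (q_1, 000000022210, BBEZ) ⊢ (q_0, 00000022210, ABBEZ) ⊢ (q_1, 0000022210, BABBEZ) ⊢ (q_0, 000022210, ABABBEZ) ⊢ (q_1, 00022210, BABABBEZ) ⊢ (q_0, 0022210, ABABABBEZ) ⊢ (q_1, 022210, BABABABBEZ) ⊢ (q_0, 22210, ABABABABBEZ) ⊢ (q_0, 2210, BABABABBEZ) ⊢ (q_0, 210, BABABABBEZ) ⊢ (q_0, 10, BABABABBEZ) ⊢ (q_1, 0, BBABABABBEZ) ⊢ (q_0, ε, ABBABABABBEZ)
All input consumed in state q_0 with stack ABBABABABBEZ.

ABBABABABBEZ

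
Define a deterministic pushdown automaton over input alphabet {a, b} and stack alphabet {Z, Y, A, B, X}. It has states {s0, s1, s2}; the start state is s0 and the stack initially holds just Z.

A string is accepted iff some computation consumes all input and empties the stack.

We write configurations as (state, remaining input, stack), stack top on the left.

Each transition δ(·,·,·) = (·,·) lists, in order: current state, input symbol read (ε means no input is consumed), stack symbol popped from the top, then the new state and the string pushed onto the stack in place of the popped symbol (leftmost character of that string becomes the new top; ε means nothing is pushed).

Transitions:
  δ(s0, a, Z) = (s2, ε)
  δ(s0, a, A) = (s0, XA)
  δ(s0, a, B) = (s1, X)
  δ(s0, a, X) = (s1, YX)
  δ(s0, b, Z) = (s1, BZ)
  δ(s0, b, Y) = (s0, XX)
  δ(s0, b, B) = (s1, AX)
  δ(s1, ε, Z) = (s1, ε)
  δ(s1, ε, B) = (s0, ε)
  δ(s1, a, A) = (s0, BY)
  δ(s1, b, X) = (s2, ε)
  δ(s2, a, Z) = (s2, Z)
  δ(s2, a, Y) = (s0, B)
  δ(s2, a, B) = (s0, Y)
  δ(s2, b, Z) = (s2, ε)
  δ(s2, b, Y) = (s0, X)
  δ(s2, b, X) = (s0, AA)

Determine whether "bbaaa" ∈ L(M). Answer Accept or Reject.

Reject

(s0, bbaaa, Z) ⊢ (s1, baaa, BZ) ⊢ (s0, baaa, Z) ⊢ (s1, aaa, BZ) ⊢ (s0, aaa, Z) ⊢ (s2, aa, ε)
No transition applies at (s2, aa, ε); input not fully consumed.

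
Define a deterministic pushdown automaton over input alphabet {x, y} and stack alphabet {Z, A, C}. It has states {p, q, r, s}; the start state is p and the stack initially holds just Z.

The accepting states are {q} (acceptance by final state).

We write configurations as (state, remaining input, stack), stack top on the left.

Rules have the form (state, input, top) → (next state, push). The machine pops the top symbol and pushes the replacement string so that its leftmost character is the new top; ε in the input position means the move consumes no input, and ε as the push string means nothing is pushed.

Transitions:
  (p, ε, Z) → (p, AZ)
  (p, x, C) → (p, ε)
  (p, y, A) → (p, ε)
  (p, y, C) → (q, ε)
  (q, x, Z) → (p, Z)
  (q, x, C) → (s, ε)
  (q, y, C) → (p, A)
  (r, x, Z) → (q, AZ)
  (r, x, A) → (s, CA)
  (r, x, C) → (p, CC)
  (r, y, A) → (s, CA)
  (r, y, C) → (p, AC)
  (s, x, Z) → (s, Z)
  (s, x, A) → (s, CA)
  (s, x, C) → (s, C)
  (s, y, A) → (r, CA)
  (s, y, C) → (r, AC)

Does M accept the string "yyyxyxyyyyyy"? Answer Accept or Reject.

(p, yyyxyxyyyyyy, Z)
  ε-move, top Z: go to p, push AZ → (p, yyyxyxyyyyyy, AZ)
  read y, top A: go to p, push ε → (p, yyxyxyyyyyy, Z)
  ε-move, top Z: go to p, push AZ → (p, yyxyxyyyyyy, AZ)
  read y, top A: go to p, push ε → (p, yxyxyyyyyy, Z)
  ε-move, top Z: go to p, push AZ → (p, yxyxyyyyyy, AZ)
  read y, top A: go to p, push ε → (p, xyxyyyyyy, Z)
  ε-move, top Z: go to p, push AZ → (p, xyxyyyyyy, AZ)
No transition applies at (p, xyxyyyyyy, AZ); input not fully consumed.

Reject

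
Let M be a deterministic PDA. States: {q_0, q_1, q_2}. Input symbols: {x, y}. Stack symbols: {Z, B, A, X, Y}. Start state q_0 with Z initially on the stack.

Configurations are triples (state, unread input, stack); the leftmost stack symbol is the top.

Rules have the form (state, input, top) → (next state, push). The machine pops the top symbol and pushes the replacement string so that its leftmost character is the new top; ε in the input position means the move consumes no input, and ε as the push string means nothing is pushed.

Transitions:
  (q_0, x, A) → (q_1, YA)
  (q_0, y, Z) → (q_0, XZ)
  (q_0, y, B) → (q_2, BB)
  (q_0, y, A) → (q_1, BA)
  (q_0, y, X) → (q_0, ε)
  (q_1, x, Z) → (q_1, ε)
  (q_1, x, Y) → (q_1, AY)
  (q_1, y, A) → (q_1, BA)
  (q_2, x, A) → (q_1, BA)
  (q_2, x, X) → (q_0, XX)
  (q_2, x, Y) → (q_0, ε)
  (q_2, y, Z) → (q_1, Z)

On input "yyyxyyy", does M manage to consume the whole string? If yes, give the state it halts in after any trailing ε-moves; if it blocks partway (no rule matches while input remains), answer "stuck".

(q_0, yyyxyyy, Z) ⊢ (q_0, yyxyyy, XZ) ⊢ (q_0, yxyyy, Z) ⊢ (q_0, xyyy, XZ)
No transition for (q_0, x, top X); M blocks with input xyyy remaining.

stuck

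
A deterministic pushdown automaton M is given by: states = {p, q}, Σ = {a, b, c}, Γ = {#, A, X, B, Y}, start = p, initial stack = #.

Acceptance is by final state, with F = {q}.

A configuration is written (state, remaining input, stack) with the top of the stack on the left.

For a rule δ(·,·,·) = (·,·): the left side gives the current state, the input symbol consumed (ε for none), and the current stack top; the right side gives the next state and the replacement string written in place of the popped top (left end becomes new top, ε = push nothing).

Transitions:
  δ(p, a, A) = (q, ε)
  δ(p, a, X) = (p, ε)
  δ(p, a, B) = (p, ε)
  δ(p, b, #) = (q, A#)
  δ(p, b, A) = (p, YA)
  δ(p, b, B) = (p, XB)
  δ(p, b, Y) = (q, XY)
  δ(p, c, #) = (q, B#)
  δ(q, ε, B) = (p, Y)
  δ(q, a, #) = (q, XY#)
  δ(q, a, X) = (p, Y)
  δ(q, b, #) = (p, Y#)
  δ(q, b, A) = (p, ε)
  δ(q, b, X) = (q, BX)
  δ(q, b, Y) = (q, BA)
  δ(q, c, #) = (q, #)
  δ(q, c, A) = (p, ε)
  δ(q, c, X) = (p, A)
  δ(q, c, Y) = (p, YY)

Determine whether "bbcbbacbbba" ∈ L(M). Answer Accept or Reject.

Reject

(p, bbcbbacbbba, #) ⊢ (q, bcbbacbbba, A#) ⊢ (p, cbbacbbba, #) ⊢ (q, bbacbbba, B#) ⊢ (p, bbacbbba, Y#) ⊢ (q, bacbbba, XY#) ⊢ (q, acbbba, BXY#) ⊢ (p, acbbba, YXY#)
No transition applies at (p, acbbba, YXY#); input not fully consumed.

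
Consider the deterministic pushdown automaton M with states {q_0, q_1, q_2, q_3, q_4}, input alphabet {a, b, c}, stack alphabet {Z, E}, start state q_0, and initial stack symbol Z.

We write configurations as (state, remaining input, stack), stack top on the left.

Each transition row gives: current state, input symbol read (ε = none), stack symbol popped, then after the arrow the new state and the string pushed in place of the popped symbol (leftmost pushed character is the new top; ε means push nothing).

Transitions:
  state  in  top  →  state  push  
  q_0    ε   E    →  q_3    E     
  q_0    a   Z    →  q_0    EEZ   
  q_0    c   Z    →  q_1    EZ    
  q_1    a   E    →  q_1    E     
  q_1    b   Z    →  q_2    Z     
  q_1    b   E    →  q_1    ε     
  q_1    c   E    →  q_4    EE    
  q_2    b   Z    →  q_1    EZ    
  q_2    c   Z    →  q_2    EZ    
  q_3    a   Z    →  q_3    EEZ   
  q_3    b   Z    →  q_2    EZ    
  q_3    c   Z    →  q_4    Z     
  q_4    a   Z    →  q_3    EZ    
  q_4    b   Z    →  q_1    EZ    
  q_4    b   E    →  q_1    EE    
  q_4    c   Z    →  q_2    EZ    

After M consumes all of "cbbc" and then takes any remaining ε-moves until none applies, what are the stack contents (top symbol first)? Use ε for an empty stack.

(q_0, cbbc, Z) ⊢ (q_1, bbc, EZ) ⊢ (q_1, bc, Z) ⊢ (q_2, c, Z) ⊢ (q_2, ε, EZ)
All input consumed in state q_2 with stack EZ.

EZ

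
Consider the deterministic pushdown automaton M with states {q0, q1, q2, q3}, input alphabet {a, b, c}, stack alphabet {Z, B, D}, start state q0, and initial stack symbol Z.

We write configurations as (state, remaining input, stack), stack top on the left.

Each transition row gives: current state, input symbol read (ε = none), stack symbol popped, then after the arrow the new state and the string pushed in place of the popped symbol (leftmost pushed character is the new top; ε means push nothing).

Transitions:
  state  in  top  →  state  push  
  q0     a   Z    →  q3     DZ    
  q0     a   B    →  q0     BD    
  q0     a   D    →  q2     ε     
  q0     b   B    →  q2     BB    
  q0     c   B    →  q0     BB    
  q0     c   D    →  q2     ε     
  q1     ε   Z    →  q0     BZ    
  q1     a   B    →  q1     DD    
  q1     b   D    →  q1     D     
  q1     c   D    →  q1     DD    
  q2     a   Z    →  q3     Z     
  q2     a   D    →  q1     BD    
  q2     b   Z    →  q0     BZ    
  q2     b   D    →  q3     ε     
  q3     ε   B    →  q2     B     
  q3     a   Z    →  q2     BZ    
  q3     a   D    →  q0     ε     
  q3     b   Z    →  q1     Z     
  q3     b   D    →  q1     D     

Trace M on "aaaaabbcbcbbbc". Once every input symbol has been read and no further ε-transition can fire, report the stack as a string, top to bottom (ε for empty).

DDDDZ

(q0, aaaaabbcbcbbbc, Z)
  read a, top Z: go to q3, push DZ → (q3, aaaabbcbcbbbc, DZ)
  read a, top D: go to q0, push ε → (q0, aaabbcbcbbbc, Z)
  read a, top Z: go to q3, push DZ → (q3, aabbcbcbbbc, DZ)
  read a, top D: go to q0, push ε → (q0, abbcbcbbbc, Z)
  read a, top Z: go to q3, push DZ → (q3, bbcbcbbbc, DZ)
  read b, top D: go to q1, push D → (q1, bcbcbbbc, DZ)
  read b, top D: go to q1, push D → (q1, cbcbbbc, DZ)
  read c, top D: go to q1, push DD → (q1, bcbbbc, DDZ)
  read b, top D: go to q1, push D → (q1, cbbbc, DDZ)
  read c, top D: go to q1, push DD → (q1, bbbc, DDDZ)
  read b, top D: go to q1, push D → (q1, bbc, DDDZ)
  read b, top D: go to q1, push D → (q1, bc, DDDZ)
  read b, top D: go to q1, push D → (q1, c, DDDZ)
  read c, top D: go to q1, push DD → (q1, ε, DDDDZ)
All input consumed in state q1 with stack DDDDZ.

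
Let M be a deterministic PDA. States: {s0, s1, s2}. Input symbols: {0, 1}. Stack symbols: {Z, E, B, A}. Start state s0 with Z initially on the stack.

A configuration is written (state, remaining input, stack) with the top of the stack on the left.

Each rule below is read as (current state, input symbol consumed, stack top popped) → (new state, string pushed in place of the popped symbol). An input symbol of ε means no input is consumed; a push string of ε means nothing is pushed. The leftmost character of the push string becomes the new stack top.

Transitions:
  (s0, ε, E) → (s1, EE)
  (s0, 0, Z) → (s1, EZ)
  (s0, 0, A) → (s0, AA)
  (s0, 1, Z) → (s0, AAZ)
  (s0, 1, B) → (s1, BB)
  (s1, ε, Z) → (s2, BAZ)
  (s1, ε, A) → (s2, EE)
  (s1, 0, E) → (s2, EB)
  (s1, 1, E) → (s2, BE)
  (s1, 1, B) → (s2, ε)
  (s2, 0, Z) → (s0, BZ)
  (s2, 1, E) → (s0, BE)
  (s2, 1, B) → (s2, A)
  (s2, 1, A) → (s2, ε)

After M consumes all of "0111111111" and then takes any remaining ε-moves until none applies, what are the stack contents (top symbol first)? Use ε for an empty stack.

(s0, 0111111111, Z)
  read 0, top Z: go to s1, push EZ → (s1, 111111111, EZ)
  read 1, top E: go to s2, push BE → (s2, 11111111, BEZ)
  read 1, top B: go to s2, push A → (s2, 1111111, AEZ)
  read 1, top A: go to s2, push ε → (s2, 111111, EZ)
  read 1, top E: go to s0, push BE → (s0, 11111, BEZ)
  read 1, top B: go to s1, push BB → (s1, 1111, BBEZ)
  read 1, top B: go to s2, push ε → (s2, 111, BEZ)
  read 1, top B: go to s2, push A → (s2, 11, AEZ)
  read 1, top A: go to s2, push ε → (s2, 1, EZ)
  read 1, top E: go to s0, push BE → (s0, ε, BEZ)
All input consumed in state s0 with stack BEZ.

BEZ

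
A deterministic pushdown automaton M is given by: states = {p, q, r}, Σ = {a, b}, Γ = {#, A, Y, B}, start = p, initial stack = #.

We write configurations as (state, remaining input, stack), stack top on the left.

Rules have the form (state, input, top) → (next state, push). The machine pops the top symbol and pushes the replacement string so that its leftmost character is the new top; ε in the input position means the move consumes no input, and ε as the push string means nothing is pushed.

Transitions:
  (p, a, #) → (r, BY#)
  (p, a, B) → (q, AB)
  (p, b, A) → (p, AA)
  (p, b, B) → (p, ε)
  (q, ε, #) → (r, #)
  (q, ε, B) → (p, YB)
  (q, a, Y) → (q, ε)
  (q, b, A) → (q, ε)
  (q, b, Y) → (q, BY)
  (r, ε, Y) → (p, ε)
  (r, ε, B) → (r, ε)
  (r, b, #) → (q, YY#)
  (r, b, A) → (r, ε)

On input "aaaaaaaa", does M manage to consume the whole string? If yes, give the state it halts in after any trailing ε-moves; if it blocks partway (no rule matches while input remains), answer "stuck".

(p, aaaaaaaa, #)
  read a, top #: go to r, push BY# → (r, aaaaaaa, BY#)
  ε-move, top B: go to r, push ε → (r, aaaaaaa, Y#)
  ε-move, top Y: go to p, push ε → (p, aaaaaaa, #)
  read a, top #: go to r, push BY# → (r, aaaaaa, BY#)
  ε-move, top B: go to r, push ε → (r, aaaaaa, Y#)
  ε-move, top Y: go to p, push ε → (p, aaaaaa, #)
  read a, top #: go to r, push BY# → (r, aaaaa, BY#)
  ε-move, top B: go to r, push ε → (r, aaaaa, Y#)
  ε-move, top Y: go to p, push ε → (p, aaaaa, #)
  read a, top #: go to r, push BY# → (r, aaaa, BY#)
  ε-move, top B: go to r, push ε → (r, aaaa, Y#)
  ε-move, top Y: go to p, push ε → (p, aaaa, #)
  read a, top #: go to r, push BY# → (r, aaa, BY#)
  ε-move, top B: go to r, push ε → (r, aaa, Y#)
  ε-move, top Y: go to p, push ε → (p, aaa, #)
  read a, top #: go to r, push BY# → (r, aa, BY#)
  ε-move, top B: go to r, push ε → (r, aa, Y#)
  ε-move, top Y: go to p, push ε → (p, aa, #)
  read a, top #: go to r, push BY# → (r, a, BY#)
  ε-move, top B: go to r, push ε → (r, a, Y#)
  ε-move, top Y: go to p, push ε → (p, a, #)
  read a, top #: go to r, push BY# → (r, ε, BY#)
  ε-move, top B: go to r, push ε → (r, ε, Y#)
  ε-move, top Y: go to p, push ε → (p, ε, #)
All input consumed; M is in state p.

p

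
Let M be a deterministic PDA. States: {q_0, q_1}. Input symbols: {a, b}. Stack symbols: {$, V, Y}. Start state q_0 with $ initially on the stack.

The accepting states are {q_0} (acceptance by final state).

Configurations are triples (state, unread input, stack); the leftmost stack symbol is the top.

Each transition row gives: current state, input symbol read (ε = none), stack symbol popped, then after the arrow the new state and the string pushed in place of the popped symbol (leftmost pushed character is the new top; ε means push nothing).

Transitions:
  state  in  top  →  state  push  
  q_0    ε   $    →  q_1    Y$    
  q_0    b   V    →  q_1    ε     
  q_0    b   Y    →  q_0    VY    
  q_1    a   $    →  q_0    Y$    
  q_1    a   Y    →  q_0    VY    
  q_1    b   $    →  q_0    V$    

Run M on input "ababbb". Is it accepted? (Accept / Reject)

Reject

(q_0, ababbb, $)
  ε-move, top $: go to q_1, push Y$ → (q_1, ababbb, Y$)
  read a, top Y: go to q_0, push VY → (q_0, babbb, VY$)
  read b, top V: go to q_1, push ε → (q_1, abbb, Y$)
  read a, top Y: go to q_0, push VY → (q_0, bbb, VY$)
  read b, top V: go to q_1, push ε → (q_1, bb, Y$)
No transition applies at (q_1, bb, Y$); input not fully consumed.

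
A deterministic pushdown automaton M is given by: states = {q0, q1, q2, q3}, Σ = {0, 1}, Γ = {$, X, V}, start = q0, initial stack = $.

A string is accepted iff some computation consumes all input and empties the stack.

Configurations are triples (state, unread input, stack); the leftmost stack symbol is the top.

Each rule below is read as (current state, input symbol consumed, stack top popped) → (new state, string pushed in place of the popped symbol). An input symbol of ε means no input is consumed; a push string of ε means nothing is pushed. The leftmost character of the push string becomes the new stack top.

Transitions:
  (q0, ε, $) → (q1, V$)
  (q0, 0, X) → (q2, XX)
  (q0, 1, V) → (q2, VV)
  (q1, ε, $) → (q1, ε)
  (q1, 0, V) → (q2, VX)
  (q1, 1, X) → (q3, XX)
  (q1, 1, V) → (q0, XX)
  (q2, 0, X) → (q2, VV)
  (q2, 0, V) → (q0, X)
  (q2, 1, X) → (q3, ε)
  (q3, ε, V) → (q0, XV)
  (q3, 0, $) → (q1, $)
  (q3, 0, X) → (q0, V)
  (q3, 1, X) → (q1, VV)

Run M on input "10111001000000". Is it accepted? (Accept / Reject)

(q0, 10111001000000, $)
  ε-move, top $: go to q1, push V$ → (q1, 10111001000000, V$)
  read 1, top V: go to q0, push XX → (q0, 0111001000000, XX$)
  read 0, top X: go to q2, push XX → (q2, 111001000000, XXX$)
  read 1, top X: go to q3, push ε → (q3, 11001000000, XX$)
  read 1, top X: go to q1, push VV → (q1, 1001000000, VVX$)
  read 1, top V: go to q0, push XX → (q0, 001000000, XXVX$)
  read 0, top X: go to q2, push XX → (q2, 01000000, XXXVX$)
  read 0, top X: go to q2, push VV → (q2, 1000000, VVXXVX$)
No transition applies at (q2, 1000000, VVXXVX$); input not fully consumed.

Reject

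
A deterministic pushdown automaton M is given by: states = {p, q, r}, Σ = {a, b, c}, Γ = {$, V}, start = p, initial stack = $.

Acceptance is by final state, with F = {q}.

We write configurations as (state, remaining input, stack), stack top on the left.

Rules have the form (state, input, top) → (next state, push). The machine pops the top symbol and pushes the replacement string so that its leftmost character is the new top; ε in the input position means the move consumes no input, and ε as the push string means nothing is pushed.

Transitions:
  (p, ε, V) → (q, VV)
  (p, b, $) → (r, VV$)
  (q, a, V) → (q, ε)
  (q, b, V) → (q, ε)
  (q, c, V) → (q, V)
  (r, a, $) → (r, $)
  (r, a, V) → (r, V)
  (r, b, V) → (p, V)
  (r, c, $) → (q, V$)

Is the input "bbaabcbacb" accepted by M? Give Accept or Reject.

Reject

(p, bbaabcbacb, $)
  read b, top $: go to r, push VV$ → (r, baabcbacb, VV$)
  read b, top V: go to p, push V → (p, aabcbacb, VV$)
  ε-move, top V: go to q, push VV → (q, aabcbacb, VVV$)
  read a, top V: go to q, push ε → (q, abcbacb, VV$)
  read a, top V: go to q, push ε → (q, bcbacb, V$)
  read b, top V: go to q, push ε → (q, cbacb, $)
No transition applies at (q, cbacb, $); input not fully consumed.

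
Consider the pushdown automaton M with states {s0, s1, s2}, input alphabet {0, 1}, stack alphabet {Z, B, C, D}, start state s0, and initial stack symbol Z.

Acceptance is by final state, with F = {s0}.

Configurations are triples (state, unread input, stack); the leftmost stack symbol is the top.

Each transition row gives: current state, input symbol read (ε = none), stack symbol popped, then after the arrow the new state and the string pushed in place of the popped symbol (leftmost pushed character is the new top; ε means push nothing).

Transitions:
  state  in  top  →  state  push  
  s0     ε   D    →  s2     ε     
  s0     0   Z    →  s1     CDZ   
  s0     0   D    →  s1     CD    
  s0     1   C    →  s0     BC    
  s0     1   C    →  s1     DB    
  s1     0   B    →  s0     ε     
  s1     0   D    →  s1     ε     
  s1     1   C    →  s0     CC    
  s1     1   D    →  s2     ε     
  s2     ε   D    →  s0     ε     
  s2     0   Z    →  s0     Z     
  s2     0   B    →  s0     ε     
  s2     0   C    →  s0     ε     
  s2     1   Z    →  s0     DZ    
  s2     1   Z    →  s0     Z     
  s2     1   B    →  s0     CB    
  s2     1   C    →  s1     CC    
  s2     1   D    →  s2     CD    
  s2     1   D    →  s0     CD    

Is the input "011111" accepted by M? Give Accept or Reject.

One accepting computation: (s0, 011111, Z) ⊢ (s1, 11111, CDZ) ⊢ (s0, 1111, CCDZ) ⊢ (s1, 111, DBCDZ) ⊢ (s2, 11, BCDZ) ⊢ (s0, 1, CBCDZ) ⊢ (s0, ε, BCBCDZ)
All input consumed and state s0 ∈ F.

Accept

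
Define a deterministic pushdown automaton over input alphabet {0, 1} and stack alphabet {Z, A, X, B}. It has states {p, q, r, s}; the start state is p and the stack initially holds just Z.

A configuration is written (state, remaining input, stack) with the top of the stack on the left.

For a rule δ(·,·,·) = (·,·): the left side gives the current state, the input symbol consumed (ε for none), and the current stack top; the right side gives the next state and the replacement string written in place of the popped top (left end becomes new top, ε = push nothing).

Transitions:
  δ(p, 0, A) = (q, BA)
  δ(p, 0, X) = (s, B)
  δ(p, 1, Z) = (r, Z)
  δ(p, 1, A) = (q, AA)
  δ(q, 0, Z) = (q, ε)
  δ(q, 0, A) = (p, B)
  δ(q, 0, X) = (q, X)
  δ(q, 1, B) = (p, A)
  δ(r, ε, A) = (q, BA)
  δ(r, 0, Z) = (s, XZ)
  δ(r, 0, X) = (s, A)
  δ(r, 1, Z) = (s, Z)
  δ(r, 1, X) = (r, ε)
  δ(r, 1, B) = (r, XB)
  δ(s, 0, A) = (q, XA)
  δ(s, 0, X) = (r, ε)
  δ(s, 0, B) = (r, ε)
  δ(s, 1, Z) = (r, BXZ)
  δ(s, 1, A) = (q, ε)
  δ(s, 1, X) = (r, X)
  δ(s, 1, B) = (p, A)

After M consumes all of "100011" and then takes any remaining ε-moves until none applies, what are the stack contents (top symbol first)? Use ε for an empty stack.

(p, 100011, Z) ⊢ (r, 00011, Z) ⊢ (s, 0011, XZ) ⊢ (r, 011, Z) ⊢ (s, 11, XZ) ⊢ (r, 1, XZ) ⊢ (r, ε, Z)
All input consumed in state r with stack Z.

Z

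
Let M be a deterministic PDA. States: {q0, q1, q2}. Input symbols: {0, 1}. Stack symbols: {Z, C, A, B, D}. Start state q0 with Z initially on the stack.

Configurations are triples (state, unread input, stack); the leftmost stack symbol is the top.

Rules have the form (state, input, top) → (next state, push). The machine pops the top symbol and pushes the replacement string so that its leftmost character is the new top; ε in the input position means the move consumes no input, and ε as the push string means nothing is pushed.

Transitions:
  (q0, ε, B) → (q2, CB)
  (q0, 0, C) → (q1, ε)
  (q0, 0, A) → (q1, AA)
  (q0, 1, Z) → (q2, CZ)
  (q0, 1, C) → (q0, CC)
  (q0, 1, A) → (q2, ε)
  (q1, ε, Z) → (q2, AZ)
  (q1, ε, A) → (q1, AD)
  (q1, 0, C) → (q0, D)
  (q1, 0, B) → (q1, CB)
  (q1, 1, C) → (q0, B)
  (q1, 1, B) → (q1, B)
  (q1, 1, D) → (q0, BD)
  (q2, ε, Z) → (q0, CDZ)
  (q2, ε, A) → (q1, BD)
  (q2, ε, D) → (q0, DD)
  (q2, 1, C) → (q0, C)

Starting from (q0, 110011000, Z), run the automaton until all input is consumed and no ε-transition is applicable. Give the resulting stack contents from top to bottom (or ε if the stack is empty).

DBBDZ

(q0, 110011000, Z)
  read 1, top Z: go to q2, push CZ → (q2, 10011000, CZ)
  read 1, top C: go to q0, push C → (q0, 0011000, CZ)
  read 0, top C: go to q1, push ε → (q1, 011000, Z)
  ε-move, top Z: go to q2, push AZ → (q2, 011000, AZ)
  ε-move, top A: go to q1, push BD → (q1, 011000, BDZ)
  read 0, top B: go to q1, push CB → (q1, 11000, CBDZ)
  read 1, top C: go to q0, push B → (q0, 1000, BBDZ)
  ε-move, top B: go to q2, push CB → (q2, 1000, CBBDZ)
  read 1, top C: go to q0, push C → (q0, 000, CBBDZ)
  read 0, top C: go to q1, push ε → (q1, 00, BBDZ)
  read 0, top B: go to q1, push CB → (q1, 0, CBBDZ)
  read 0, top C: go to q0, push D → (q0, ε, DBBDZ)
All input consumed in state q0 with stack DBBDZ.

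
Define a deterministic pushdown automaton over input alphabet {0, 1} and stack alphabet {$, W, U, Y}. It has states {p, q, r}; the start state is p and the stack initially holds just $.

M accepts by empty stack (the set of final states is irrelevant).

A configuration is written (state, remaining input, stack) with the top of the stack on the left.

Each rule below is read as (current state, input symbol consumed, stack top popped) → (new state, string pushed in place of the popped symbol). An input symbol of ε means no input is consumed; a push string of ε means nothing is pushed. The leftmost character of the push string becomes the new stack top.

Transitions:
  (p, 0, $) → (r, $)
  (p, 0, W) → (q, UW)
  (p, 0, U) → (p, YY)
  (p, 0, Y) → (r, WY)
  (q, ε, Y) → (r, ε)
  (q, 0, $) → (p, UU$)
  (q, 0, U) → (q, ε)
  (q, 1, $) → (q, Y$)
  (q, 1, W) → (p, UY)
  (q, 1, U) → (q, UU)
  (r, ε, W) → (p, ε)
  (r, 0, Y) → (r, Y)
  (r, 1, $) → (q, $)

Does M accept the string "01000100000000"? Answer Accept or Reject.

(p, 01000100000000, $)
  read 0, top $: go to r, push $ → (r, 1000100000000, $)
  read 1, top $: go to q, push $ → (q, 000100000000, $)
  read 0, top $: go to p, push UU$ → (p, 00100000000, UU$)
  read 0, top U: go to p, push YY → (p, 0100000000, YYU$)
  read 0, top Y: go to r, push WY → (r, 100000000, WYYU$)
  ε-move, top W: go to p, push ε → (p, 100000000, YYU$)
No transition applies at (p, 100000000, YYU$); input not fully consumed.

Reject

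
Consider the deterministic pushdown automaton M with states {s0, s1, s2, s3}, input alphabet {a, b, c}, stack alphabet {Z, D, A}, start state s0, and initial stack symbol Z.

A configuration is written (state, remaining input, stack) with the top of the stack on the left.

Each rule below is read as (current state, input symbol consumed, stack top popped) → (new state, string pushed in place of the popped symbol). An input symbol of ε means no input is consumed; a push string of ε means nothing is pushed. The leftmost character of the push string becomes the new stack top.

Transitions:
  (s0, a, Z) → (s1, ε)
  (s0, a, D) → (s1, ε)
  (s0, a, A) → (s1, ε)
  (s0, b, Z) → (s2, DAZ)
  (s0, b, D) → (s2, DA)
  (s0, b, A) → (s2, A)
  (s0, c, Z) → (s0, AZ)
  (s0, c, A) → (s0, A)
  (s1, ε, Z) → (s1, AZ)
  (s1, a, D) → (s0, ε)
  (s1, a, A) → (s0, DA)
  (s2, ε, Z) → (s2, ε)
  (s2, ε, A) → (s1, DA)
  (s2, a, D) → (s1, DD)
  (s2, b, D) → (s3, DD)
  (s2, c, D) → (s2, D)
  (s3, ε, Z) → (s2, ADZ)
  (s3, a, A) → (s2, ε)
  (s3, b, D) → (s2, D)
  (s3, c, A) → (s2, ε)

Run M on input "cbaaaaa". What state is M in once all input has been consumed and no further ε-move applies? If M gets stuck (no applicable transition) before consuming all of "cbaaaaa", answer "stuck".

(s0, cbaaaaa, Z)
  read c, top Z: go to s0, push AZ → (s0, baaaaa, AZ)
  read b, top A: go to s2, push A → (s2, aaaaa, AZ)
  ε-move, top A: go to s1, push DA → (s1, aaaaa, DAZ)
  read a, top D: go to s0, push ε → (s0, aaaa, AZ)
  read a, top A: go to s1, push ε → (s1, aaa, Z)
  ε-move, top Z: go to s1, push AZ → (s1, aaa, AZ)
  read a, top A: go to s0, push DA → (s0, aa, DAZ)
  read a, top D: go to s1, push ε → (s1, a, AZ)
  read a, top A: go to s0, push DA → (s0, ε, DAZ)
All input consumed; M is in state s0.

s0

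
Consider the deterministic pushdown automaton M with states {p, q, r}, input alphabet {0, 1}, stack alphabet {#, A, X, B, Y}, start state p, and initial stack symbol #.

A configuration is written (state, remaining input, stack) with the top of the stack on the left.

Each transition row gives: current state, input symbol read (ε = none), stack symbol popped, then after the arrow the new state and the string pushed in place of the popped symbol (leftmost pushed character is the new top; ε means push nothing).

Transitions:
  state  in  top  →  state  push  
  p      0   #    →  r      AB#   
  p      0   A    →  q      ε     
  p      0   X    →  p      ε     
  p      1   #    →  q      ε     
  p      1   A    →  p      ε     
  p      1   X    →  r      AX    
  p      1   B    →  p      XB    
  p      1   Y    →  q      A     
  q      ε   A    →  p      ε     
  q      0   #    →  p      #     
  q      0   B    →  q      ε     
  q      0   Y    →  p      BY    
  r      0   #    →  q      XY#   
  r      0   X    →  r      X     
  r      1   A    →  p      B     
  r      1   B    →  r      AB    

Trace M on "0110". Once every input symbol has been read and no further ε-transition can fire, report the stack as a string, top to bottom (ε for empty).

(p, 0110, #) ⊢ (r, 110, AB#) ⊢ (p, 10, BB#) ⊢ (p, 0, XBB#) ⊢ (p, ε, BB#)
All input consumed in state p with stack BB#.

BB#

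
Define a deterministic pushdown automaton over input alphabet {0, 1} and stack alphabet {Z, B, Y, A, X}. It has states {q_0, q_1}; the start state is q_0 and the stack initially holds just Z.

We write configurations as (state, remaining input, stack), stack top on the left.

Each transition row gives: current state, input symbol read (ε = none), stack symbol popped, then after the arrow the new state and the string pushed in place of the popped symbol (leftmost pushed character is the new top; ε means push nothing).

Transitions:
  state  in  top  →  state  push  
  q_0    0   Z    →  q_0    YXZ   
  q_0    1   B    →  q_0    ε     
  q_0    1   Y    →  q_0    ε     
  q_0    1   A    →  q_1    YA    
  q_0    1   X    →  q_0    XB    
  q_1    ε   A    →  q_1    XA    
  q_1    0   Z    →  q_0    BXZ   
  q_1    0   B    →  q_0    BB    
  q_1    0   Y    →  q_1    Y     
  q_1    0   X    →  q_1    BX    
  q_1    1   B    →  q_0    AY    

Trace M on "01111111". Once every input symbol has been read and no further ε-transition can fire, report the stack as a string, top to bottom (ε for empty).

XBBBBBBZ

(q_0, 01111111, Z)
  read 0, top Z: go to q_0, push YXZ → (q_0, 1111111, YXZ)
  read 1, top Y: go to q_0, push ε → (q_0, 111111, XZ)
  read 1, top X: go to q_0, push XB → (q_0, 11111, XBZ)
  read 1, top X: go to q_0, push XB → (q_0, 1111, XBBZ)
  read 1, top X: go to q_0, push XB → (q_0, 111, XBBBZ)
  read 1, top X: go to q_0, push XB → (q_0, 11, XBBBBZ)
  read 1, top X: go to q_0, push XB → (q_0, 1, XBBBBBZ)
  read 1, top X: go to q_0, push XB → (q_0, ε, XBBBBBBZ)
All input consumed in state q_0 with stack XBBBBBBZ.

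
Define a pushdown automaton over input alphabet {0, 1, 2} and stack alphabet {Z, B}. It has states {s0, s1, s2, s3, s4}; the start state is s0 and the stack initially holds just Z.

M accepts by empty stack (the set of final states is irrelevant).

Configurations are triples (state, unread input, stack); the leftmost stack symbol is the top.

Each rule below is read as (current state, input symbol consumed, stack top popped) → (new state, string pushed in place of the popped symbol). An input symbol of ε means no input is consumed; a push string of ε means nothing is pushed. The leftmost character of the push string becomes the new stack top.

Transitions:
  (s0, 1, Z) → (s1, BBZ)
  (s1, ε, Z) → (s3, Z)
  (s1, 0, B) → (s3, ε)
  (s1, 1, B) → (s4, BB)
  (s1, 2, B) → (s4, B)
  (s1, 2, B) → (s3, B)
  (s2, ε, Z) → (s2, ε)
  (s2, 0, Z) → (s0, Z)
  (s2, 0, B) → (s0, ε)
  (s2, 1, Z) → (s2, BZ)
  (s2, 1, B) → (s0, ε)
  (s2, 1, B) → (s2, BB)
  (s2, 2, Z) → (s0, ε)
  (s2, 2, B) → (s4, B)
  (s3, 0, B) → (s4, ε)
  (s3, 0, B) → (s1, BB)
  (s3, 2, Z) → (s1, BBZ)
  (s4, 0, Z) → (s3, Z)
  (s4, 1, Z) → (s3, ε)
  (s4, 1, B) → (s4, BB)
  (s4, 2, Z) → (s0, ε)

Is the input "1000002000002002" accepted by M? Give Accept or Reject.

One accepting computation: (s0, 1000002000002002, Z) ⊢ (s1, 000002000002002, BBZ) ⊢ (s3, 00002000002002, BZ) ⊢ (s1, 0002000002002, BBZ) ⊢ (s3, 002000002002, BZ) ⊢ (s4, 02000002002, Z) ⊢ (s3, 2000002002, Z) ⊢ (s1, 000002002, BBZ) ⊢ (s3, 00002002, BZ) ⊢ (s1, 0002002, BBZ) ⊢ (s3, 002002, BZ) ⊢ (s4, 02002, Z) ⊢ (s3, 2002, Z) ⊢ (s1, 002, BBZ) ⊢ (s3, 02, BZ) ⊢ (s4, 2, Z) ⊢ (s0, ε, ε)
All input consumed and the stack is empty.

Accept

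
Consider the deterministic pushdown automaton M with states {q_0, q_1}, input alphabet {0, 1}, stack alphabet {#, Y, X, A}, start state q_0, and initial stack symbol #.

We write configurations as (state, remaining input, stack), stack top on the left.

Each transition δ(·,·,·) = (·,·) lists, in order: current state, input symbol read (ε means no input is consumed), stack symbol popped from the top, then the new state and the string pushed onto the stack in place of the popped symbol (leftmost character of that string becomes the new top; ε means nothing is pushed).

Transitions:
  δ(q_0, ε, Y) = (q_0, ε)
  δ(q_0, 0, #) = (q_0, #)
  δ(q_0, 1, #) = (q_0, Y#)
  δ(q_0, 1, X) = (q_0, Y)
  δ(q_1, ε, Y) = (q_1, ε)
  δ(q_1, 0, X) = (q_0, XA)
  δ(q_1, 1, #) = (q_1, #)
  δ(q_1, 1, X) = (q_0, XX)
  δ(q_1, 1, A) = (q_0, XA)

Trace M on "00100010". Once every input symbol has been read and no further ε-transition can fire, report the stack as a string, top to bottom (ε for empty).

#

(q_0, 00100010, #) ⊢ (q_0, 0100010, #) ⊢ (q_0, 100010, #) ⊢ (q_0, 00010, Y#) ⊢ (q_0, 00010, #) ⊢ (q_0, 0010, #) ⊢ (q_0, 010, #) ⊢ (q_0, 10, #) ⊢ (q_0, 0, Y#) ⊢ (q_0, 0, #) ⊢ (q_0, ε, #)
All input consumed in state q_0 with stack #.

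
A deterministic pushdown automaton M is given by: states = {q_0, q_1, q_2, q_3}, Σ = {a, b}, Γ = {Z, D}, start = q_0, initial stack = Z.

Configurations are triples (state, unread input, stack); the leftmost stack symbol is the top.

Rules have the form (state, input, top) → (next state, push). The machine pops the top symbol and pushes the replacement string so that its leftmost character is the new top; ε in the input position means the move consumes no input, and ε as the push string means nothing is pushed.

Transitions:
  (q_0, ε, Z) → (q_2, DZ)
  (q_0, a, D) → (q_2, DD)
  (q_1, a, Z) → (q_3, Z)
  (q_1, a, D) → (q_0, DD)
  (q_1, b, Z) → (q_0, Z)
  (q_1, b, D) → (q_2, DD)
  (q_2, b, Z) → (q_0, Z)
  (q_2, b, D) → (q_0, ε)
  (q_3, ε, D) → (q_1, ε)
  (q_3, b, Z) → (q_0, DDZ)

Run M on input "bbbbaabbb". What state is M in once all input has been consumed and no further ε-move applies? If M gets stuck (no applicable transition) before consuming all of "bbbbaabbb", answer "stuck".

stuck

(q_0, bbbbaabbb, Z) ⊢ (q_2, bbbbaabbb, DZ) ⊢ (q_0, bbbaabbb, Z) ⊢ (q_2, bbbaabbb, DZ) ⊢ (q_0, bbaabbb, Z) ⊢ (q_2, bbaabbb, DZ) ⊢ (q_0, baabbb, Z) ⊢ (q_2, baabbb, DZ) ⊢ (q_0, aabbb, Z) ⊢ (q_2, aabbb, DZ)
No transition for (q_2, a, top D); M blocks with input aabbb remaining.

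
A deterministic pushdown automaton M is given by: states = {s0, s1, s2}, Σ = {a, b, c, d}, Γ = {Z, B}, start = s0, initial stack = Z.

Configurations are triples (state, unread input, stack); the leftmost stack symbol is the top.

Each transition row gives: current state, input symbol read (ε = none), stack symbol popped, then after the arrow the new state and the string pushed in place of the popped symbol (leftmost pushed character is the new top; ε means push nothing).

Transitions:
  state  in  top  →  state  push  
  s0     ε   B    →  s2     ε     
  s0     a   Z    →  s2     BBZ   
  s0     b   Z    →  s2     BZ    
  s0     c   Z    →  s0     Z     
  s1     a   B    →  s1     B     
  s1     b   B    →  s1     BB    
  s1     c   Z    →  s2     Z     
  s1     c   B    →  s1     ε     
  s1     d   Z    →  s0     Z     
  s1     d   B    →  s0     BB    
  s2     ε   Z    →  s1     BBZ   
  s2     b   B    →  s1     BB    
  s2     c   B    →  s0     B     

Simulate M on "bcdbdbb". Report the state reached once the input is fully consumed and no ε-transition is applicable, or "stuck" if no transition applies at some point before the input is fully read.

s1

(s0, bcdbdbb, Z)
  read b, top Z: go to s2, push BZ → (s2, cdbdbb, BZ)
  read c, top B: go to s0, push B → (s0, dbdbb, BZ)
  ε-move, top B: go to s2, push ε → (s2, dbdbb, Z)
  ε-move, top Z: go to s1, push BBZ → (s1, dbdbb, BBZ)
  read d, top B: go to s0, push BB → (s0, bdbb, BBBZ)
  ε-move, top B: go to s2, push ε → (s2, bdbb, BBZ)
  read b, top B: go to s1, push BB → (s1, dbb, BBBZ)
  read d, top B: go to s0, push BB → (s0, bb, BBBBZ)
  ε-move, top B: go to s2, push ε → (s2, bb, BBBZ)
  read b, top B: go to s1, push BB → (s1, b, BBBBZ)
  read b, top B: go to s1, push BB → (s1, ε, BBBBBZ)
All input consumed; M is in state s1.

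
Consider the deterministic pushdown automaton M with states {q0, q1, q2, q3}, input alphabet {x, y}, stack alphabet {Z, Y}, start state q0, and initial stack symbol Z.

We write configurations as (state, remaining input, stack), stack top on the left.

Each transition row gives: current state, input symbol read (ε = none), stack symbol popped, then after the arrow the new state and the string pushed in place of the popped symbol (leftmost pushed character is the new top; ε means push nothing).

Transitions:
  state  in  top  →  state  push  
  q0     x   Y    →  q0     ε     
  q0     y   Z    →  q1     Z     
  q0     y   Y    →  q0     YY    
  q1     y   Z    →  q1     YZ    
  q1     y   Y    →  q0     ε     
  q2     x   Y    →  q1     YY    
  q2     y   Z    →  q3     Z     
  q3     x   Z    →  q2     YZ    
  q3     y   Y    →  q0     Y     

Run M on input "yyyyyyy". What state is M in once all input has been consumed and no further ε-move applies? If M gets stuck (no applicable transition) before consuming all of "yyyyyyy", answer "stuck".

q1

(q0, yyyyyyy, Z) ⊢ (q1, yyyyyy, Z) ⊢ (q1, yyyyy, YZ) ⊢ (q0, yyyy, Z) ⊢ (q1, yyy, Z) ⊢ (q1, yy, YZ) ⊢ (q0, y, Z) ⊢ (q1, ε, Z)
All input consumed; M is in state q1.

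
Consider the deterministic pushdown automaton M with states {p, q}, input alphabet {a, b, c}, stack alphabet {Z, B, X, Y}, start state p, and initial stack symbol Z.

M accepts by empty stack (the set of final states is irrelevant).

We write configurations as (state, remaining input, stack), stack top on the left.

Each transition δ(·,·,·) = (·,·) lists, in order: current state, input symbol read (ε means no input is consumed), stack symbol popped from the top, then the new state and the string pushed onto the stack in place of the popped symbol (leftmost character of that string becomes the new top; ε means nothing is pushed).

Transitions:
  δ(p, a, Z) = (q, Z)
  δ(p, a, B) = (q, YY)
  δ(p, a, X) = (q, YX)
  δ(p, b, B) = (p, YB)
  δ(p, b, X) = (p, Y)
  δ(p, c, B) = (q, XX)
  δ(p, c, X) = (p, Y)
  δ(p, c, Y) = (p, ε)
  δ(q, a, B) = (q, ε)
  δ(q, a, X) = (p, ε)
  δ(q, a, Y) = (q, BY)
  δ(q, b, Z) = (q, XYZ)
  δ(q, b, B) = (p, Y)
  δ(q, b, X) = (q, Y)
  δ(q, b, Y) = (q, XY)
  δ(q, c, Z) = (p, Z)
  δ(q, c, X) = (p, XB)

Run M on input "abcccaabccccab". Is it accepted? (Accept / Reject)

Reject

(p, abcccaabccccab, Z) ⊢ (q, bcccaabccccab, Z) ⊢ (q, cccaabccccab, XYZ) ⊢ (p, ccaabccccab, XBYZ) ⊢ (p, caabccccab, YBYZ) ⊢ (p, aabccccab, BYZ) ⊢ (q, abccccab, YYYZ) ⊢ (q, bccccab, BYYYZ) ⊢ (p, ccccab, YYYYZ) ⊢ (p, cccab, YYYZ) ⊢ (p, ccab, YYZ) ⊢ (p, cab, YZ) ⊢ (p, ab, Z) ⊢ (q, b, Z) ⊢ (q, ε, XYZ)
All input consumed; stack is XYZ, not empty, and no further ε-move applies.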